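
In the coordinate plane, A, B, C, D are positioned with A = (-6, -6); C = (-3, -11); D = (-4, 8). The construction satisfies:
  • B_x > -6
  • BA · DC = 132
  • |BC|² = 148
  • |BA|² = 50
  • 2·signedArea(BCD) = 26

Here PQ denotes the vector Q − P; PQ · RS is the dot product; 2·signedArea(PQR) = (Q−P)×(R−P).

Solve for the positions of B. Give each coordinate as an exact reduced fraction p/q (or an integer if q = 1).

B = (-5, 1)

1. B_x = -5  [BA · DC = 132 ∩ 2·signedArea(BCD) = 26]
2. B_y = 1  [BA · DC = 132 ∩ 2·signedArea(BCD) = 26]
   → B = (-5, 1)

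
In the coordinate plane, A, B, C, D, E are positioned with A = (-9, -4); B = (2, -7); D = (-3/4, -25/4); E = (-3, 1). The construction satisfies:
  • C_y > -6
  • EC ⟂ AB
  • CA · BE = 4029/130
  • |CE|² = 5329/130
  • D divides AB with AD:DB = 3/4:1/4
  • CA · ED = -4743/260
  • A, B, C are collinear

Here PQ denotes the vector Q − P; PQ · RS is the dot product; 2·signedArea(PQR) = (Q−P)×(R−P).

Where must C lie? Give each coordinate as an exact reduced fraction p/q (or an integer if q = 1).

1. C_x = -609/130  [A, B, C are collinear ∩ EC ⟂ AB]
2. C_y = -673/130  [A, B, C are collinear ∩ EC ⟂ AB]
   → C = (-609/130, -673/130)

C = (-609/130, -673/130)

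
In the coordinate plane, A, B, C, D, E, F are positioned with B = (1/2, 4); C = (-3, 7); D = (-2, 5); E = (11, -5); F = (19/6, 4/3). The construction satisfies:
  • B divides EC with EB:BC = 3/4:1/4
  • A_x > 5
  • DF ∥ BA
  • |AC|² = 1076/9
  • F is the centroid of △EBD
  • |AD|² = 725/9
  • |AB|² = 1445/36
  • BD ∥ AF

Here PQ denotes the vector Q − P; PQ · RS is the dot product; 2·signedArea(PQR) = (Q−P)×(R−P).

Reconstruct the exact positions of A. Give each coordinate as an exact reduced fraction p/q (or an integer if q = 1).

A = (17/3, 1/3)

1. A_x = 17/3  [BD ∥ AF ∩ DF ∥ BA]
2. A_y = 1/3  [BD ∥ AF ∩ DF ∥ BA]
   → A = (17/3, 1/3)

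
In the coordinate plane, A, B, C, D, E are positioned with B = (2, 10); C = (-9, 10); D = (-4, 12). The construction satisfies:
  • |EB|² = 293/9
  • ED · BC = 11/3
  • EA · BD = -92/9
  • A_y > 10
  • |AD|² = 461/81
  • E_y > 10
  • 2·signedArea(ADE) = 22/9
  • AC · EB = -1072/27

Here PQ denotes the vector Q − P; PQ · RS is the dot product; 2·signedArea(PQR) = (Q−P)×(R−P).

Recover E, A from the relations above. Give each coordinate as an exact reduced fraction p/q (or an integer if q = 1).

1. E_x = -11/3  [ED · BC = 11/3]
2. E_y = 32/3  [|EB|² = 293/9]
   → E = (-11/3, 32/3)
3. A_x = -17/9  [2·signedArea(ADE) = 22/9 ∩ AC · EB = -1072/27]
4. A_y = 98/9  [2·signedArea(ADE) = 22/9 ∩ AC · EB = -1072/27]
   → A = (-17/9, 98/9)

A = (-17/9, 98/9)
E = (-11/3, 32/3)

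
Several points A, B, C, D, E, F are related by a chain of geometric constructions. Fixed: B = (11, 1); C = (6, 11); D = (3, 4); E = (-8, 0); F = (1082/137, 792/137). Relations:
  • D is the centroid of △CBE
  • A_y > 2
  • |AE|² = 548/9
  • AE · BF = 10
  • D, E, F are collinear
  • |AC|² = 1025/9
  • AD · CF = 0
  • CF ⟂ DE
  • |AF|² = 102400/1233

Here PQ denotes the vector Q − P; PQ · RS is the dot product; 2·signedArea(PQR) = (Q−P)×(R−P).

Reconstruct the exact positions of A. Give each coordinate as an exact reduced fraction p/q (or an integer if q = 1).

1. A_x = -2/3  [AD · CF = 0 ∩ AE · BF = 10]
2. A_y = 8/3  [AD · CF = 0 ∩ AE · BF = 10]
   → A = (-2/3, 8/3)

A = (-2/3, 8/3)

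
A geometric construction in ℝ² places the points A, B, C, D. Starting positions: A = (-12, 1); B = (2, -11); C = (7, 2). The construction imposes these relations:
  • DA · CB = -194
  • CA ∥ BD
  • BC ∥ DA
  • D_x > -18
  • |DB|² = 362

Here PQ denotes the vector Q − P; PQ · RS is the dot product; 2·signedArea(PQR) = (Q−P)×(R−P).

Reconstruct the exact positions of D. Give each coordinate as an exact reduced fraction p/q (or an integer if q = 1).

D = (-17, -12)

1. D_x = -17  [BC ∥ DA ∩ CA ∥ BD]
2. D_y = -12  [BC ∥ DA ∩ CA ∥ BD]
   → D = (-17, -12)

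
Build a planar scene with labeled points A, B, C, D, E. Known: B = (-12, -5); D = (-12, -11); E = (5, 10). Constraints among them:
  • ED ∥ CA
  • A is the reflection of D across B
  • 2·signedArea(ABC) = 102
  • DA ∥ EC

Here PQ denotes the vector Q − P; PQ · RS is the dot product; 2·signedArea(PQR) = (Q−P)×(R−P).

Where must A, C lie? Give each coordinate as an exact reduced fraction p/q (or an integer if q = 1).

A = (-12, 1)
C = (5, 22)

1. A_x = -12  [A is the reflection of D across B]
2. A_y = 1  [A is the reflection of D across B]
   → A = (-12, 1)
3. C_x = 5  [ED ∥ CA ∩ DA ∥ EC]
4. C_y = 22  [ED ∥ CA ∩ DA ∥ EC]
   → C = (5, 22)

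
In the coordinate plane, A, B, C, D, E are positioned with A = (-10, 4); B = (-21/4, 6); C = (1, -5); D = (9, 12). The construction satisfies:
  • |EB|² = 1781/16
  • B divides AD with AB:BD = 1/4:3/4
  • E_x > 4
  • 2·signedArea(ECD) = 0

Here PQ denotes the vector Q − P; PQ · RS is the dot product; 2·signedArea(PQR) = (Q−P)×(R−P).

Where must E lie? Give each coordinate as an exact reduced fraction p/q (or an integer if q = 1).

1. E_x = 5  [line -17·x + 8·y + 57 = 0 ∩ |EB|² = 1781/16]
2. E_y = 7/2  [line -17·x + 8·y + 57 = 0 ∩ |EB|² = 1781/16]
   → E = (5, 7/2)

E = (5, 7/2)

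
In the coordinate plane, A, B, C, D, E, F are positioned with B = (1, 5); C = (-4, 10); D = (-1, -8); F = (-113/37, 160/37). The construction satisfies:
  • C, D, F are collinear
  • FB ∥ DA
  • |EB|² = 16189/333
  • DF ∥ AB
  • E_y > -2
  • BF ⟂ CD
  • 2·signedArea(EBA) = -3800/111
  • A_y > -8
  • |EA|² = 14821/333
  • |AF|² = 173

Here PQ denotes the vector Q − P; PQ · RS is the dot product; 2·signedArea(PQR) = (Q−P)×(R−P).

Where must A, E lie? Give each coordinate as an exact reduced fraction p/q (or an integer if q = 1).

1. A_x = 113/37  [DF ∥ AB ∩ FB ∥ DA]
2. A_y = -271/37  [DF ∥ AB ∩ FB ∥ DA]
   → A = (113/37, -271/37)
3. E_x = -24/37  [line 456/37·x + 76/37·y + 1292/111 = 0 ∩ |EA|² = 14821/333]
4. E_y = -197/111  [line 456/37·x + 76/37·y + 1292/111 = 0 ∩ |EA|² = 14821/333]
   → E = (-24/37, -197/111)

A = (113/37, -271/37)
E = (-24/37, -197/111)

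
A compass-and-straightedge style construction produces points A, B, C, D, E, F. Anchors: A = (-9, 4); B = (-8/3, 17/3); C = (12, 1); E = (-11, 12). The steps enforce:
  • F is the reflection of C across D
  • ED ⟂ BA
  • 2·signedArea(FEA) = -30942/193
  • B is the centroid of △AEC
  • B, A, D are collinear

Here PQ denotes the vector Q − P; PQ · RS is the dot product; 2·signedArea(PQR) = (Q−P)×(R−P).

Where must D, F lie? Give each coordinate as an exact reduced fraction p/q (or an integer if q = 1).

1. D_x = -1718/193  [B, A, D are collinear ∩ ED ⟂ BA]
2. D_y = 777/193  [B, A, D are collinear ∩ ED ⟂ BA]
   → D = (-1718/193, 777/193)
3. F_x = -5752/193  [F is the reflection of C across D]
4. F_y = 1361/193  [F is the reflection of C across D]
   → F = (-5752/193, 1361/193)

D = (-1718/193, 777/193)
F = (-5752/193, 1361/193)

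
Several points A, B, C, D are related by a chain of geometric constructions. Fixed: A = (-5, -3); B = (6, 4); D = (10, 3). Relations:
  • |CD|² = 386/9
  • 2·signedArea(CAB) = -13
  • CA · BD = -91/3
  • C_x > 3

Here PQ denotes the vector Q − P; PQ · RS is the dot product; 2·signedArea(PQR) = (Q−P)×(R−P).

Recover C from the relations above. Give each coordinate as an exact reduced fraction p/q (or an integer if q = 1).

C = (11/3, 4/3)

1. C_x = 11/3  [CA · BD = -91/3 ∩ 2·signedArea(CAB) = -13]
2. C_y = 4/3  [CA · BD = -91/3 ∩ 2·signedArea(CAB) = -13]
   → C = (11/3, 4/3)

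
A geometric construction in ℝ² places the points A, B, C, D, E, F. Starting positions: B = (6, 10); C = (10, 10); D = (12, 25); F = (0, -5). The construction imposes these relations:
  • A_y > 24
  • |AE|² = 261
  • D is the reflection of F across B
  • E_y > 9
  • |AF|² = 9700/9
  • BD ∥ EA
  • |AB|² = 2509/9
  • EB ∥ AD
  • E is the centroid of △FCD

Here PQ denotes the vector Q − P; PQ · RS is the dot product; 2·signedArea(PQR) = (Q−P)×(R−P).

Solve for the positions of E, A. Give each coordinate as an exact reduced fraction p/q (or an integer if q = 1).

1. E_x = 22/3  [E is the centroid of △FCD]
2. E_y = 10  [E is the centroid of △FCD]
   → E = (22/3, 10)
3. A_x = 40/3  [EB ∥ AD ∩ BD ∥ EA]
4. A_y = 25  [EB ∥ AD ∩ BD ∥ EA]
   → A = (40/3, 25)

A = (40/3, 25)
E = (22/3, 10)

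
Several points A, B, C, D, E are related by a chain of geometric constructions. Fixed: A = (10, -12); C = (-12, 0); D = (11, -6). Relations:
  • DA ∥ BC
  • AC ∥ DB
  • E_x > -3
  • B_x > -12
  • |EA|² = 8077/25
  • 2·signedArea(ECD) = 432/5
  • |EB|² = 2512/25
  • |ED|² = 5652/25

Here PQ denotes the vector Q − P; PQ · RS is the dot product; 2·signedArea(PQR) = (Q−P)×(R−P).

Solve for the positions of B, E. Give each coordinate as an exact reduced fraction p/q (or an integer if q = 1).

1. B_x = -11  [DA ∥ BC ∩ AC ∥ DB]
2. B_y = 6  [DA ∥ BC ∩ AC ∥ DB]
   → B = (-11, 6)
3. E_x = -11/5  [line 6·x + 23·y + -72/5 = 0 ∩ |EB|² = 2512/25]
4. E_y = 6/5  [line 6·x + 23·y + -72/5 = 0 ∩ |EB|² = 2512/25]
   → E = (-11/5, 6/5)

B = (-11, 6)
E = (-11/5, 6/5)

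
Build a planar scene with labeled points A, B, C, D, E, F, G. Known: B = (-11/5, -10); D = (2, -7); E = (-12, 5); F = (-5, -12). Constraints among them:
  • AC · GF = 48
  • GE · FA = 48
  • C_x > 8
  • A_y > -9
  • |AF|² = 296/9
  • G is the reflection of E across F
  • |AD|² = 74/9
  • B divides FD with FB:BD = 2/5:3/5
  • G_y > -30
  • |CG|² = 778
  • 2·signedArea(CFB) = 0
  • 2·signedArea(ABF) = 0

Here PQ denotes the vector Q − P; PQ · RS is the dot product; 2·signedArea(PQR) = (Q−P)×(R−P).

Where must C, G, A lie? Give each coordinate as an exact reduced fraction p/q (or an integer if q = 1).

1. G_x = 2  [G is the reflection of E across F]
2. G_y = -29  [G is the reflection of E across F]
   → G = (2, -29)
3. A_x = -1/3  [2·signedArea(ABF) = 0 ∩ GE · FA = 48]
4. A_y = -26/3  [2·signedArea(ABF) = 0 ∩ GE · FA = 48]
   → A = (-1/3, -26/3)
5. C_x = 9  [2·signedArea(CFB) = 0 ∩ AC · GF = 48]
6. C_y = -2  [2·signedArea(CFB) = 0 ∩ AC · GF = 48]
   → C = (9, -2)

A = (-1/3, -26/3)
C = (9, -2)
G = (2, -29)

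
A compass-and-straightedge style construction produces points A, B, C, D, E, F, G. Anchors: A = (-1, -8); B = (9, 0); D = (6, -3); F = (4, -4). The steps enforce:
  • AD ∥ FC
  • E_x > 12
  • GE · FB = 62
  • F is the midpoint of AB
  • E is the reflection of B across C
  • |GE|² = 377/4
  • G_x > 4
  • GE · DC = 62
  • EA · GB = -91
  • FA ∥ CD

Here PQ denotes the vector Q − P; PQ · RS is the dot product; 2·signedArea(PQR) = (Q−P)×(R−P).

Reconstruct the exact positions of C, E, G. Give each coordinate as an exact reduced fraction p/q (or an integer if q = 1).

C = (11, 1)
E = (13, 2)
G = (5, -7/2)

1. C_x = 11  [FA ∥ CD ∩ AD ∥ FC]
2. C_y = 1  [FA ∥ CD ∩ AD ∥ FC]
   → C = (11, 1)
3. E_x = 13  [E is the reflection of B across C]
4. E_y = 2  [E is the reflection of B across C]
   → E = (13, 2)
5. G_x = 5  [GE · DC = 62 ∩ EA · GB = -91]
6. G_y = -7/2  [GE · DC = 62 ∩ EA · GB = -91]
   → G = (5, -7/2)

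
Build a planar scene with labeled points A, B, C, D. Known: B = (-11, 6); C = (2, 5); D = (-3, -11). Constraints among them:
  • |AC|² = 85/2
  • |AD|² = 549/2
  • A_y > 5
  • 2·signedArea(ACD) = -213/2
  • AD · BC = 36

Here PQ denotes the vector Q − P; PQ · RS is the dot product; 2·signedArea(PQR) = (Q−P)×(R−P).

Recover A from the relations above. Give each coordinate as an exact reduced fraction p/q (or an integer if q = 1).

A = (-9/2, 11/2)

1. A_x = -9/2  [AD · BC = 36 ∩ 2·signedArea(ACD) = -213/2]
2. A_y = 11/2  [AD · BC = 36 ∩ 2·signedArea(ACD) = -213/2]
   → A = (-9/2, 11/2)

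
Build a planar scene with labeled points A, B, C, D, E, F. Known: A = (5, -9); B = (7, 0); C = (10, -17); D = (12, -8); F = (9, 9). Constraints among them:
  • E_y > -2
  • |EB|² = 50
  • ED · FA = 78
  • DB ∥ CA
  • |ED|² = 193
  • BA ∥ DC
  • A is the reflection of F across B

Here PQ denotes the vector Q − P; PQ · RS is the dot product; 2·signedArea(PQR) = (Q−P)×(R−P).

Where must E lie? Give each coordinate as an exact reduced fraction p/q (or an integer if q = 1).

E = (0, -1)

1. E_x = 0  [line 4·x + 18·y + 18 = 0 ∩ |ED|² = 193]
2. E_y = -1  [line 4·x + 18·y + 18 = 0 ∩ |ED|² = 193]
   → E = (0, -1)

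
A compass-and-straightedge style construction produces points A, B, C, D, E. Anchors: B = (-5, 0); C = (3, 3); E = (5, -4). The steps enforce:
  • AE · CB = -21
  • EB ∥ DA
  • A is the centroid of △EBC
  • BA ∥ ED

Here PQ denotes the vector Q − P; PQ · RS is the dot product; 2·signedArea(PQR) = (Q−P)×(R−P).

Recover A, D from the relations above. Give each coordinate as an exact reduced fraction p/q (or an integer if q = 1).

1. A_x = 1  [A is the centroid of △EBC]
2. A_y = -1/3  [A is the centroid of △EBC]
   → A = (1, -1/3)
3. D_x = 11  [EB ∥ DA ∩ BA ∥ ED]
4. D_y = -13/3  [EB ∥ DA ∩ BA ∥ ED]
   → D = (11, -13/3)

A = (1, -1/3)
D = (11, -13/3)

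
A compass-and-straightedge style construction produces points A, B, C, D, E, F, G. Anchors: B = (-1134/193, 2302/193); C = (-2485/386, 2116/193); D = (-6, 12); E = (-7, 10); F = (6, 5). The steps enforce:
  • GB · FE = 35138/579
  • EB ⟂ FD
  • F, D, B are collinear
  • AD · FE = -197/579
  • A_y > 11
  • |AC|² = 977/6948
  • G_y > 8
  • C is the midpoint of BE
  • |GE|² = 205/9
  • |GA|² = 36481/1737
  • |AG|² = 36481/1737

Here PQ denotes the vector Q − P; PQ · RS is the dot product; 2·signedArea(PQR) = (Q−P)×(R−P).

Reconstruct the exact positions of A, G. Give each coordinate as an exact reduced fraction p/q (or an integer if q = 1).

A = (-3643/579, 6548/579)
G = (-7/3, 9)

1. A_x = -3643/579  [line 13·x + -5·y + 80099/579 = 0 ∩ |AC|² = 977/6948]
2. A_y = 6548/579  [line 13·x + -5·y + 80099/579 = 0 ∩ |AC|² = 977/6948]
   → A = (-3643/579, 6548/579)
3. G_x = -7/3  [line 13·x + -5·y + 226/3 = 0 ∩ |GE|² = 205/9]
4. G_y = 9  [line 13·x + -5·y + 226/3 = 0 ∩ |GE|² = 205/9]
   → G = (-7/3, 9)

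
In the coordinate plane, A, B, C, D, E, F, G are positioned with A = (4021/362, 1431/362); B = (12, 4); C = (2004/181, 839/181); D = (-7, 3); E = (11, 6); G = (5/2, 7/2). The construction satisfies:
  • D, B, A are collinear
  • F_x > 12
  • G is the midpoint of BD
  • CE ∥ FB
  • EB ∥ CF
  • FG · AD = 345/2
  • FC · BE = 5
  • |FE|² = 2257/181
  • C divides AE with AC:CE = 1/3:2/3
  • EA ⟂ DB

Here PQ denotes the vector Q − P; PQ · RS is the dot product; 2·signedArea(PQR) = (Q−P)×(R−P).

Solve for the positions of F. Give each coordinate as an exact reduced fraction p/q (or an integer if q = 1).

1. F_x = 2185/181  [CE ∥ FB ∩ EB ∥ CF]
2. F_y = 477/181  [CE ∥ FB ∩ EB ∥ CF]
   → F = (2185/181, 477/181)

F = (2185/181, 477/181)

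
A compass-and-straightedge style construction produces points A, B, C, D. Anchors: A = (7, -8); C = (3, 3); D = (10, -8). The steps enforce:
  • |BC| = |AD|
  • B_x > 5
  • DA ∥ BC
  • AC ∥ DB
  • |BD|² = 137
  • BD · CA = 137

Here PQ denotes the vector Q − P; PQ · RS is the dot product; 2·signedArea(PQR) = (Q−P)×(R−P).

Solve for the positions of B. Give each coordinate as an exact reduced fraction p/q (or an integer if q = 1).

B = (6, 3)

1. B_x = 6  [DA ∥ BC ∩ AC ∥ DB]
2. B_y = 3  [DA ∥ BC ∩ AC ∥ DB]
   → B = (6, 3)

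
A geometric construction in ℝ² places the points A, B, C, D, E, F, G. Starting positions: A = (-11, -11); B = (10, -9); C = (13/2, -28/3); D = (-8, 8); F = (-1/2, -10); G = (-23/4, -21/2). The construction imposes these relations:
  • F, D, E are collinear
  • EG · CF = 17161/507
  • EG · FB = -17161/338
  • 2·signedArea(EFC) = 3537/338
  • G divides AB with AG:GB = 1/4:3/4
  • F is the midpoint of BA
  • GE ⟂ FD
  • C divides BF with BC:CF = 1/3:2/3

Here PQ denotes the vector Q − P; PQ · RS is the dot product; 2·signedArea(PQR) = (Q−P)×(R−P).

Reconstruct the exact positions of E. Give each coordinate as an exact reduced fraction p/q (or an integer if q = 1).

1. E_x = -743/676  [F, D, E are collinear ∩ GE ⟂ FD]
2. E_y = -1447/169  [F, D, E are collinear ∩ GE ⟂ FD]
   → E = (-743/676, -1447/169)

E = (-743/676, -1447/169)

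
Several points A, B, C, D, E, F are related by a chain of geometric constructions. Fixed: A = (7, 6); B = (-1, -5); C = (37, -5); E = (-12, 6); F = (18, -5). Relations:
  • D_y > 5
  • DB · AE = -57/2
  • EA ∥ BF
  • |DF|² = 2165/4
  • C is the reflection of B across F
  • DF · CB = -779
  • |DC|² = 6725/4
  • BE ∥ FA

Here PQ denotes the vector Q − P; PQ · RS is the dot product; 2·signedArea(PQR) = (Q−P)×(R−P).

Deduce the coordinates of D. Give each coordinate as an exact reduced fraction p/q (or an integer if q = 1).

1. D_x = -5/2  [DF · CB = -779]
2. D_y = 6  [|DF|² = 2165/4]
   → D = (-5/2, 6)

D = (-5/2, 6)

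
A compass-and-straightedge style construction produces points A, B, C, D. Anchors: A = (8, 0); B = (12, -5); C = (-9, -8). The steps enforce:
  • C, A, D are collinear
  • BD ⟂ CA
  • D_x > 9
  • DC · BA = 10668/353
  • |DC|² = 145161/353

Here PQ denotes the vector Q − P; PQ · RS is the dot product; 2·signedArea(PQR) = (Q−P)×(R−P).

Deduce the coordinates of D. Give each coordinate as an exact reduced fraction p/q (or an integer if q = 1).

D = (3300/353, 224/353)

1. D_x = 3300/353  [C, A, D are collinear ∩ BD ⟂ CA]
2. D_y = 224/353  [C, A, D are collinear ∩ BD ⟂ CA]
   → D = (3300/353, 224/353)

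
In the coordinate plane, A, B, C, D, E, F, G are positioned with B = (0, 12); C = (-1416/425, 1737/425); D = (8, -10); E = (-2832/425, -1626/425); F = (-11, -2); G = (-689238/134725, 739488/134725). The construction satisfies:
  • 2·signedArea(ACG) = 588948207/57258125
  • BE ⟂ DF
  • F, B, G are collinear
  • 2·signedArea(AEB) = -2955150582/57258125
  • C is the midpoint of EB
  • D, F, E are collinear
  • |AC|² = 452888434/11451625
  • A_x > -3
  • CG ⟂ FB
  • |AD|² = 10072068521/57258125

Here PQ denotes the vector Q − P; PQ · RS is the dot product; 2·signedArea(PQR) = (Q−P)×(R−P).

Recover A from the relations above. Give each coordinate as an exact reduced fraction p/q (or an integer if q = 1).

1. A_x = -364471/134725  [2·signedArea(AEB) = -2955150582/57258125 ∩ 2·signedArea(ACG) = 588948207/57258125]
2. A_y = -292404/134725  [2·signedArea(AEB) = -2955150582/57258125 ∩ 2·signedArea(ACG) = 588948207/57258125]
   → A = (-364471/134725, -292404/134725)

A = (-364471/134725, -292404/134725)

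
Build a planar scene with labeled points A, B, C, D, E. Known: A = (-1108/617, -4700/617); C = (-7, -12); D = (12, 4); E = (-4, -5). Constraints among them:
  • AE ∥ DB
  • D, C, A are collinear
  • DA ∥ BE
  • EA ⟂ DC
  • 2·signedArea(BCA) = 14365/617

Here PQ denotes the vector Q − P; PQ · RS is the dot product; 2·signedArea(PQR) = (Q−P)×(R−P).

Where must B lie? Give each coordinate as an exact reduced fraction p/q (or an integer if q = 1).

1. B_x = 6044/617  [DA ∥ BE ∩ AE ∥ DB]
2. B_y = 4083/617  [DA ∥ BE ∩ AE ∥ DB]
   → B = (6044/617, 4083/617)

B = (6044/617, 4083/617)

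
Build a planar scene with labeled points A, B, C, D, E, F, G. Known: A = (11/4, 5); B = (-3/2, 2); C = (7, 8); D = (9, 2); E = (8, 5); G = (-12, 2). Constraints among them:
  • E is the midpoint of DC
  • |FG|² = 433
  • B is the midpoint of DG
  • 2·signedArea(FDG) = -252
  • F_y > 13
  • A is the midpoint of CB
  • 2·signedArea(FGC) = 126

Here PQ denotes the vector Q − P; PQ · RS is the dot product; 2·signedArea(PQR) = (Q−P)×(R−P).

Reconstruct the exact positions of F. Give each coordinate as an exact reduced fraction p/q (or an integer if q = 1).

1. F_x = 5  [2·signedArea(FDG) = -252 ∩ 2·signedArea(FGC) = 126]
2. F_y = 14  [2·signedArea(FDG) = -252 ∩ 2·signedArea(FGC) = 126]
   → F = (5, 14)

F = (5, 14)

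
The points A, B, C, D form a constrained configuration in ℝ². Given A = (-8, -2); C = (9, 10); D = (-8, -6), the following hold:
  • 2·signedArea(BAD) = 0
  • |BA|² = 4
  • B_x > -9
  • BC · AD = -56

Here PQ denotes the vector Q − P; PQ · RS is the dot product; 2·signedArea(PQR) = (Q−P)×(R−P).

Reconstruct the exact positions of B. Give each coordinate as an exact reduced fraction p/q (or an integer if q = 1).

1. B_x = -8  [2·signedArea(BAD) = 0 ∩ BC · AD = -56]
2. B_y = -4  [2·signedArea(BAD) = 0 ∩ BC · AD = -56]
   → B = (-8, -4)

B = (-8, -4)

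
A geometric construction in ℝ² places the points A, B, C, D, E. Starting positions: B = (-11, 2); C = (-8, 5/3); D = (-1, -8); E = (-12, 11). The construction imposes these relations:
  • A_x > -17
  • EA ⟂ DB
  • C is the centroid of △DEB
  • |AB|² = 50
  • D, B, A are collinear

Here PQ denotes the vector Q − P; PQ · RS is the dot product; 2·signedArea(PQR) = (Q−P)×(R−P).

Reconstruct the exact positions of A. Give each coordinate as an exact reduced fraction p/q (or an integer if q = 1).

A = (-16, 7)

1. A_x = -16  [D, B, A are collinear ∩ EA ⟂ DB]
2. A_y = 7  [D, B, A are collinear ∩ EA ⟂ DB]
   → A = (-16, 7)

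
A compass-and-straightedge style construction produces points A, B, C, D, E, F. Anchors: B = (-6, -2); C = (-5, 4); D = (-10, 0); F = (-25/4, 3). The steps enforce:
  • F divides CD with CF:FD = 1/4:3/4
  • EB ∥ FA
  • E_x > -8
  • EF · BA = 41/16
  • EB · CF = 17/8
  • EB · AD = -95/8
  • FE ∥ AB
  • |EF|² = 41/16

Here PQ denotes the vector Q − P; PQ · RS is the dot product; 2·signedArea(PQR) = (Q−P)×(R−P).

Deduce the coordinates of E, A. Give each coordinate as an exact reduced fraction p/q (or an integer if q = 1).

A = (-19/4, -1)
E = (-15/2, 2)

1. E_x = -15/2  [line 5/4·x + 1·y + 59/8 = 0 ∩ |EF|² = 41/16]
2. E_y = 2  [line 5/4·x + 1·y + 59/8 = 0 ∩ |EF|² = 41/16]
   → E = (-15/2, 2)
3. A_x = -19/4  [FE ∥ AB ∩ EB ∥ FA]
4. A_y = -1  [FE ∥ AB ∩ EB ∥ FA]
   → A = (-19/4, -1)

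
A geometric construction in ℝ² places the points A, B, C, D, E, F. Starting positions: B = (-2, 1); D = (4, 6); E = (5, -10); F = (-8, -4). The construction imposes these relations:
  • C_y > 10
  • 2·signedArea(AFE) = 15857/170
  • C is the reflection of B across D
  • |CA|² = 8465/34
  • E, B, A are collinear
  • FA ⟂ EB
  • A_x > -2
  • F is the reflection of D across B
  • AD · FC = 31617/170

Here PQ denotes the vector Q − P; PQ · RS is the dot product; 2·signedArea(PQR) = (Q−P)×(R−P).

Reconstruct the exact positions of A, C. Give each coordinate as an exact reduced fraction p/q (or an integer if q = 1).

1. A_x = -249/170  [E, B, A are collinear ∩ FA ⟂ EB]
2. A_y = 27/170  [E, B, A are collinear ∩ FA ⟂ EB]
   → A = (-249/170, 27/170)
3. C_x = 10  [C is the reflection of B across D]
4. C_y = 11  [C is the reflection of B across D]
   → C = (10, 11)

A = (-249/170, 27/170)
C = (10, 11)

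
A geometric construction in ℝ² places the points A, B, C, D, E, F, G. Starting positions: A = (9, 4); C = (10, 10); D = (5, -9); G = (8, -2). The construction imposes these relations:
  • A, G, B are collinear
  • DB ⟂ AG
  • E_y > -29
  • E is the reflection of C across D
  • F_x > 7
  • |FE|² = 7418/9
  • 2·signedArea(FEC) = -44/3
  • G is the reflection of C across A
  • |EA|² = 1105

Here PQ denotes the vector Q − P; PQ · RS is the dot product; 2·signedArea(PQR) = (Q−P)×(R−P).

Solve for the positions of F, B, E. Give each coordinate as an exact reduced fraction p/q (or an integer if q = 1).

1. B_x = 251/37  [A, G, B are collinear ∩ DB ⟂ AG]
2. B_y = -344/37  [A, G, B are collinear ∩ DB ⟂ AG]
   → B = (251/37, -344/37)
3. E_x = 0  [E is the reflection of C across D]
4. E_y = -28  [E is the reflection of C across D]
   → E = (0, -28)
5. F_x = 23/3  [line -38·x + 10·y + 884/3 = 0 ∩ |FE|² = 7418/9]
6. F_y = -1/3  [line -38·x + 10·y + 884/3 = 0 ∩ |FE|² = 7418/9]
   → F = (23/3, -1/3)

B = (251/37, -344/37)
E = (0, -28)
F = (23/3, -1/3)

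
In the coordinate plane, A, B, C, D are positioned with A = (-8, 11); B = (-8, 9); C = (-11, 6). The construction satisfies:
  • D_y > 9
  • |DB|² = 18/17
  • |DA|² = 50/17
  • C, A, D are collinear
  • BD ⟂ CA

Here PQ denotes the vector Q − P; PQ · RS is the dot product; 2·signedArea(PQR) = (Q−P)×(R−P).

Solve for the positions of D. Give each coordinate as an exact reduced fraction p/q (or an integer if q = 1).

1. D_x = -151/17  [C, A, D are collinear ∩ BD ⟂ CA]
2. D_y = 162/17  [C, A, D are collinear ∩ BD ⟂ CA]
   → D = (-151/17, 162/17)

D = (-151/17, 162/17)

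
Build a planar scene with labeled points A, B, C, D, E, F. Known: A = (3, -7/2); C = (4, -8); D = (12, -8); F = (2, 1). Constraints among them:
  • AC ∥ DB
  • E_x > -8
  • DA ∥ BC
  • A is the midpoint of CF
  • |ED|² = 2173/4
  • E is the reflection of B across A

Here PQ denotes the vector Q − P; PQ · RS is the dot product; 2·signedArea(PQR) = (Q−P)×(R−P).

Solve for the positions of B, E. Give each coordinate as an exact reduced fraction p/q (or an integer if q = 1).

B = (13, -25/2)
E = (-7, 11/2)

1. B_x = 13  [DA ∥ BC ∩ AC ∥ DB]
2. B_y = -25/2  [DA ∥ BC ∩ AC ∥ DB]
   → B = (13, -25/2)
3. E_x = -7  [E is the reflection of B across A]
4. E_y = 11/2  [E is the reflection of B across A]
   → E = (-7, 11/2)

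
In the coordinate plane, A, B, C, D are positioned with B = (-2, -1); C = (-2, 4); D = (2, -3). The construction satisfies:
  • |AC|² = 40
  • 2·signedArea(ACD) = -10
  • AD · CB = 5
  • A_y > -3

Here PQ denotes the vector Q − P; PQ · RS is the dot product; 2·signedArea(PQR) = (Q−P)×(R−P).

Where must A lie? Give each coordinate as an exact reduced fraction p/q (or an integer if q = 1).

A = (0, -2)

1. A_x = 0  [2·signedArea(ACD) = -10 ∩ AD · CB = 5]
2. A_y = -2  [2·signedArea(ACD) = -10 ∩ AD · CB = 5]
   → A = (0, -2)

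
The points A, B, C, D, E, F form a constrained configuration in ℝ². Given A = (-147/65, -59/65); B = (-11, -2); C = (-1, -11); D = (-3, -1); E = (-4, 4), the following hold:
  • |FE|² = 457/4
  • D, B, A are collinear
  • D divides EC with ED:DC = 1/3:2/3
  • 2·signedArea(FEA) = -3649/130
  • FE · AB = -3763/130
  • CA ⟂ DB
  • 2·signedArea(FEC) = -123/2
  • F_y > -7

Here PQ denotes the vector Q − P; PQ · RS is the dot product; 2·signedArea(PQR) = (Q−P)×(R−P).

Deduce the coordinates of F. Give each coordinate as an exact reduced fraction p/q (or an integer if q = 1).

F = (-6, -13/2)

1. F_x = -6  [2·signedArea(FEA) = -3649/130 ∩ 2·signedArea(FEC) = -123/2]
2. F_y = -13/2  [2·signedArea(FEA) = -3649/130 ∩ 2·signedArea(FEC) = -123/2]
   → F = (-6, -13/2)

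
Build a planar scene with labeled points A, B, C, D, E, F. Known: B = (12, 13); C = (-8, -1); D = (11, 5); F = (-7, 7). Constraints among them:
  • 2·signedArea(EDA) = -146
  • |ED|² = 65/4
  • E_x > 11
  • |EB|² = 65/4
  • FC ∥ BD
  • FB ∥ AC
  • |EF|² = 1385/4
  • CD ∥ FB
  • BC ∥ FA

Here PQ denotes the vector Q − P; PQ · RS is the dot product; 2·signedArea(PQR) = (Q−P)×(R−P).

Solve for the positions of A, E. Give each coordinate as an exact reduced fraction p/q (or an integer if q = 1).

A = (-27, -7)
E = (23/2, 9)

1. A_x = -27  [FB ∥ AC ∩ BC ∥ FA]
2. A_y = -7  [FB ∥ AC ∩ BC ∥ FA]
   → A = (-27, -7)
3. E_x = 23/2  [line 12·x + -38·y + 204 = 0 ∩ |EF|² = 1385/4]
4. E_y = 9  [line 12·x + -38·y + 204 = 0 ∩ |EF|² = 1385/4]
   → E = (23/2, 9)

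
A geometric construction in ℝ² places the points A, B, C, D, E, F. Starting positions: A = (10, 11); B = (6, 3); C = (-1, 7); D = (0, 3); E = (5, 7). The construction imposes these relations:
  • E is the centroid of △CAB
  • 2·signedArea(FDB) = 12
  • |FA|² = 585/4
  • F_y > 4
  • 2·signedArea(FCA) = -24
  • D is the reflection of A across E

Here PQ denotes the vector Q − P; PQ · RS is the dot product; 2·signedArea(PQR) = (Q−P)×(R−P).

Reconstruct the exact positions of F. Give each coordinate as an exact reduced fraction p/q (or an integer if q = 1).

F = (-1/2, 5)

1. F_x = -1/2  [2·signedArea(FDB) = 12 ∩ 2·signedArea(FCA) = -24]
2. F_y = 5  [2·signedArea(FDB) = 12 ∩ 2·signedArea(FCA) = -24]
   → F = (-1/2, 5)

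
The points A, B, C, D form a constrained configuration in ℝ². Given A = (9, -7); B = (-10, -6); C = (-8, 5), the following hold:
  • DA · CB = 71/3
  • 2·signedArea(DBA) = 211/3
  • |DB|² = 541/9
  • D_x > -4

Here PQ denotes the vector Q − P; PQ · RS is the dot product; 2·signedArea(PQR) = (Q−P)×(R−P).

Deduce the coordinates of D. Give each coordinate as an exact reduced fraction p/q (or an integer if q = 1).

1. D_x = -3  [2·signedArea(DBA) = 211/3 ∩ DA · CB = 71/3]
2. D_y = -8/3  [2·signedArea(DBA) = 211/3 ∩ DA · CB = 71/3]
   → D = (-3, -8/3)

D = (-3, -8/3)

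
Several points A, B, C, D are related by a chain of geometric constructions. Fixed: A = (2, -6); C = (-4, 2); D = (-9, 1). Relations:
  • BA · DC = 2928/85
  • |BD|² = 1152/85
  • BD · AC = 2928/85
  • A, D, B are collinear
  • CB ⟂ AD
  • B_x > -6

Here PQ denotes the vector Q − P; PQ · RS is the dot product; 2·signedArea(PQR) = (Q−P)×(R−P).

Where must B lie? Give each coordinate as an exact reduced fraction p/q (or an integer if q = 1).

1. B_x = -501/85  [A, D, B are collinear ∩ CB ⟂ AD]
2. B_y = -83/85  [A, D, B are collinear ∩ CB ⟂ AD]
   → B = (-501/85, -83/85)

B = (-501/85, -83/85)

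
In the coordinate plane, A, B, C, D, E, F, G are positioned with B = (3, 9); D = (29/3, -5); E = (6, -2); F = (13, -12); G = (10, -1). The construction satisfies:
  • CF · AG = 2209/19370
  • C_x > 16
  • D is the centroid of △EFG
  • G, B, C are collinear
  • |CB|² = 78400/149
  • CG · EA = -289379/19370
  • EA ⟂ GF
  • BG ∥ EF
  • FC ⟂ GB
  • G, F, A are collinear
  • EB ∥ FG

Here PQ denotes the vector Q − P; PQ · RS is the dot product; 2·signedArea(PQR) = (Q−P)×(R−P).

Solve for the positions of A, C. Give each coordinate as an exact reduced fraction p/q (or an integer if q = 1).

1. A_x = 1297/130  [G, F, A are collinear ∩ EA ⟂ GF]
2. A_y = -119/130  [G, F, A are collinear ∩ EA ⟂ GF]
   → A = (1297/130, -119/130)
3. C_x = 2407/149  [G, B, C are collinear ∩ FC ⟂ GB]
4. C_y = -1459/149  [G, B, C are collinear ∩ FC ⟂ GB]
   → C = (2407/149, -1459/149)

A = (1297/130, -119/130)
C = (2407/149, -1459/149)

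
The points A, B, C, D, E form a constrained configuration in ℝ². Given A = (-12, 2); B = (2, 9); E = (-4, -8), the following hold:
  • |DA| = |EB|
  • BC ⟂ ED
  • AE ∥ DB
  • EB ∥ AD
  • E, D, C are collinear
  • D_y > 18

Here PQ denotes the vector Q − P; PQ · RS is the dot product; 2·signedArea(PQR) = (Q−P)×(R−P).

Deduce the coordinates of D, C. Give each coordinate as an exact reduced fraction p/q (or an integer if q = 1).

C = (-3826/733, 6205/733)
D = (-6, 19)

1. D_x = -6  [AE ∥ DB ∩ EB ∥ AD]
2. D_y = 19  [AE ∥ DB ∩ EB ∥ AD]
   → D = (-6, 19)
3. C_x = -3826/733  [E, D, C are collinear ∩ BC ⟂ ED]
4. C_y = 6205/733  [E, D, C are collinear ∩ BC ⟂ ED]
   → C = (-3826/733, 6205/733)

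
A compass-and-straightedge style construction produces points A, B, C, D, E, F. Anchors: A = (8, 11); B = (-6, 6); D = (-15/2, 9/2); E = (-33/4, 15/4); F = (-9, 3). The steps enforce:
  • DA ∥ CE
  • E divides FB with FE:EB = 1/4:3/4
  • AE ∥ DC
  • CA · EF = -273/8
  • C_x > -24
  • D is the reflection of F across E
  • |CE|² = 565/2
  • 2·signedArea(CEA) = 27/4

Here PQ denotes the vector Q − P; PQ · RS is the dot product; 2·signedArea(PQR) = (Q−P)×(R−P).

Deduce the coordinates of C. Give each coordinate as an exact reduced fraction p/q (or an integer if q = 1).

C = (-95/4, -11/4)

1. C_x = -95/4  [DA ∥ CE ∩ AE ∥ DC]
2. C_y = -11/4  [DA ∥ CE ∩ AE ∥ DC]
   → C = (-95/4, -11/4)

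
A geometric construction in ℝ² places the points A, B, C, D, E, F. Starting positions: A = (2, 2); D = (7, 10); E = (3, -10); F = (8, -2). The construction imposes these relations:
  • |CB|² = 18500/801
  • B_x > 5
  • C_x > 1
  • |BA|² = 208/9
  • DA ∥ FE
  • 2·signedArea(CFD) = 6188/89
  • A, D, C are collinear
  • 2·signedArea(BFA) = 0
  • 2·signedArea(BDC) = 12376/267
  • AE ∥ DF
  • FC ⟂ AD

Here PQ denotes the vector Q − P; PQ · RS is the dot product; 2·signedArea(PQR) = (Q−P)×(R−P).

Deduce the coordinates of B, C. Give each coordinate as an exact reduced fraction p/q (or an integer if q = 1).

1. B_x = 6  [line -4·x + -6·y + 20 = 0 ∩ |BA|² = 208/9]
2. B_y = -2/3  [line -4·x + -6·y + 20 = 0 ∩ |BA|² = 208/9]
   → B = (6, -2/3)
3. C_x = 168/89  [A, D, C are collinear ∩ FC ⟂ AD]
4. C_y = 162/89  [A, D, C are collinear ∩ FC ⟂ AD]
   → C = (168/89, 162/89)

B = (6, -2/3)
C = (168/89, 162/89)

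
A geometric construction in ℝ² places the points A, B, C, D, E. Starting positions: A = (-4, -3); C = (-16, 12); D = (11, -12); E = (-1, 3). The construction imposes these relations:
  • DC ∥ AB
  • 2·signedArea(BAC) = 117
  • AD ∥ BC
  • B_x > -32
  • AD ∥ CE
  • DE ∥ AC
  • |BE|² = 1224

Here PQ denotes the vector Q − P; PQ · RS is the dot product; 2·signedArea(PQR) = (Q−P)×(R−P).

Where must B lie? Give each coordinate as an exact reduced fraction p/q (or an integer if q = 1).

1. B_x = -31  [AD ∥ BC ∩ DC ∥ AB]
2. B_y = 21  [AD ∥ BC ∩ DC ∥ AB]
   → B = (-31, 21)

B = (-31, 21)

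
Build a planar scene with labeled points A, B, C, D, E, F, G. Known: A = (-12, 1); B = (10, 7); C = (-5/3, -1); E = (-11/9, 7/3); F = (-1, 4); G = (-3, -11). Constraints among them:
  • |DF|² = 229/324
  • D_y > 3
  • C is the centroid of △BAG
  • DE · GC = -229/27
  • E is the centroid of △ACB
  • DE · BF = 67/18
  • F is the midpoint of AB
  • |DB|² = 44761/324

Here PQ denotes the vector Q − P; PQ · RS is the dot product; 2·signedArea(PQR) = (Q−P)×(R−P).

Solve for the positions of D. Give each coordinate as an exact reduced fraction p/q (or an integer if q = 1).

1. D_x = -10/9  [DE · BF = 67/18 ∩ DE · GC = -229/27]
2. D_y = 19/6  [DE · BF = 67/18 ∩ DE · GC = -229/27]
   → D = (-10/9, 19/6)

D = (-10/9, 19/6)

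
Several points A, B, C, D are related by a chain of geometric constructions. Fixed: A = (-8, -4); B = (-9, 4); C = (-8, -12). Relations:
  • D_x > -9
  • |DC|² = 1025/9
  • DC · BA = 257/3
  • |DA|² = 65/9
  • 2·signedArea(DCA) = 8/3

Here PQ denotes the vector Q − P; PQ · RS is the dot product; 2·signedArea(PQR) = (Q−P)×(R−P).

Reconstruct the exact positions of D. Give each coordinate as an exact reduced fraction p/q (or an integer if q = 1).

1. D_x = -25/3  [2·signedArea(DCA) = 8/3 ∩ DC · BA = 257/3]
2. D_y = -4/3  [2·signedArea(DCA) = 8/3 ∩ DC · BA = 257/3]
   → D = (-25/3, -4/3)

D = (-25/3, -4/3)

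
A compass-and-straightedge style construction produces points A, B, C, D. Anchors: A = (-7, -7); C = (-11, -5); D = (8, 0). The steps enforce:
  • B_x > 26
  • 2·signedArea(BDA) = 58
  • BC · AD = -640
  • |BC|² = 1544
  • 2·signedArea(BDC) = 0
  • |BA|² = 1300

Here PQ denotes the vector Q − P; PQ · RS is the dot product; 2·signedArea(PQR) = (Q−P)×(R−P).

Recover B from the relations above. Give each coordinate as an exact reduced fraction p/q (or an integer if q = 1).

B = (27, 5)

1. B_x = 27  [2·signedArea(BDC) = 0 ∩ 2·signedArea(BDA) = 58]
2. B_y = 5  [2·signedArea(BDC) = 0 ∩ 2·signedArea(BDA) = 58]
   → B = (27, 5)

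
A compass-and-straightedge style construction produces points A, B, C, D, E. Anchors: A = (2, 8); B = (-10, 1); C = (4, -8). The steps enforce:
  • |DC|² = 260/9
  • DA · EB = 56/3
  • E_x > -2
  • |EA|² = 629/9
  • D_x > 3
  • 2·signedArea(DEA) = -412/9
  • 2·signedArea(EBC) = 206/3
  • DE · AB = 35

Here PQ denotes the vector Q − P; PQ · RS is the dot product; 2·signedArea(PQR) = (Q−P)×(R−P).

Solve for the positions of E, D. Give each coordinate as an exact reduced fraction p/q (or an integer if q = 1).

D = (10/3, -8/3)
E = (-4/3, 1/3)

1. E_x = -4/3  [line 9·x + 14·y + 22/3 = 0 ∩ |EA|² = 629/9]
2. E_y = 1/3  [line 9·x + 14·y + 22/3 = 0 ∩ |EA|² = 629/9]
   → E = (-4/3, 1/3)
3. D_x = 10/3  [DA · EB = 56/3 ∩ DE · AB = 35]
4. D_y = -8/3  [DA · EB = 56/3 ∩ DE · AB = 35]
   → D = (10/3, -8/3)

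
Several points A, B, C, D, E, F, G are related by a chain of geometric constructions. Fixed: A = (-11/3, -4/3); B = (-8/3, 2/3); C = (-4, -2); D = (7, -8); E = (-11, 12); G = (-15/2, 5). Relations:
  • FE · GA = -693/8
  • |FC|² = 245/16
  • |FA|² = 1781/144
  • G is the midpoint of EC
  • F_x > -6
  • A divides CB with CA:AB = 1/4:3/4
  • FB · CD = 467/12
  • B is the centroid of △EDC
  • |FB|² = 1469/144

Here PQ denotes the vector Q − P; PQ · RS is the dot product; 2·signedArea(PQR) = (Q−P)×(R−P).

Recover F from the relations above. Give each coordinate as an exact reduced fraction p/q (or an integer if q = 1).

F = (-23/4, 3/2)

1. F_x = -23/4  [FE · GA = -693/8 ∩ FB · CD = 467/12]
2. F_y = 3/2  [FE · GA = -693/8 ∩ FB · CD = 467/12]
   → F = (-23/4, 3/2)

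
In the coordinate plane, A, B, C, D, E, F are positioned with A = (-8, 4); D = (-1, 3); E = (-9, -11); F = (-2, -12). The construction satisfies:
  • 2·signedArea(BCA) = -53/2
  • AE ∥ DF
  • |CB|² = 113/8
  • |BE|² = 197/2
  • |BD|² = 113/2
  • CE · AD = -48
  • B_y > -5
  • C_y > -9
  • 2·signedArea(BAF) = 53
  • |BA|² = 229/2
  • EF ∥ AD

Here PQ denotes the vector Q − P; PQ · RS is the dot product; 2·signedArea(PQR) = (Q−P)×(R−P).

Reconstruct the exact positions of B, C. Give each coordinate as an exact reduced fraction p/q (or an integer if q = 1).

B = (-3/2, -9/2)
C = (-7/4, -33/4)

1. B_x = -3/2  [line 16·x + 6·y + 51 = 0 ∩ |BE|² = 197/2]
2. B_y = -9/2  [line 16·x + 6·y + 51 = 0 ∩ |BE|² = 197/2]
   → B = (-3/2, -9/2)
3. C_x = -7/4  [CE · AD = -48 ∩ 2·signedArea(BCA) = -53/2]
4. C_y = -33/4  [CE · AD = -48 ∩ 2·signedArea(BCA) = -53/2]
   → C = (-7/4, -33/4)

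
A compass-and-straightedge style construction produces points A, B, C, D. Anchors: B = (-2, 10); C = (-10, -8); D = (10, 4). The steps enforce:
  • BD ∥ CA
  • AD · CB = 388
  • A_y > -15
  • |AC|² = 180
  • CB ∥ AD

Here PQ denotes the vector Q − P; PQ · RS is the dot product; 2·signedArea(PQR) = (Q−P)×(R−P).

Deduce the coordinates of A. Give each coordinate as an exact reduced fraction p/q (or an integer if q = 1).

1. A_x = 2  [CB ∥ AD ∩ BD ∥ CA]
2. A_y = -14  [CB ∥ AD ∩ BD ∥ CA]
   → A = (2, -14)

A = (2, -14)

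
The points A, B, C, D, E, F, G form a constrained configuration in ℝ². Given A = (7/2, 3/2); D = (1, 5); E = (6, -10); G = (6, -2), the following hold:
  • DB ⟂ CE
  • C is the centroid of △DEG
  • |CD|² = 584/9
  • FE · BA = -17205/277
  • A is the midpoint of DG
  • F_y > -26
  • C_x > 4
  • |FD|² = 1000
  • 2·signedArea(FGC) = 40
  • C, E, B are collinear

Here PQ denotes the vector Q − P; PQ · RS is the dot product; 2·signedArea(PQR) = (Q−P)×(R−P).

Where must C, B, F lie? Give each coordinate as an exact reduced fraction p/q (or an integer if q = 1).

1. C_x = 13/3  [C is the centroid of △DEG]
2. C_y = -7/3  [C is the centroid of △DEG]
   → C = (13/3, -7/3)
3. B_x = 737/277  [C, E, B are collinear ∩ DB ⟂ CE]
4. B_y = 1485/277  [C, E, B are collinear ∩ DB ⟂ CE]
   → B = (737/277, 1485/277)
5. F_x = 11  [FE · BA = -17205/277 ∩ 2·signedArea(FGC) = 40]
6. F_y = -25  [FE · BA = -17205/277 ∩ 2·signedArea(FGC) = 40]
   → F = (11, -25)

B = (737/277, 1485/277)
C = (13/3, -7/3)
F = (11, -25)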